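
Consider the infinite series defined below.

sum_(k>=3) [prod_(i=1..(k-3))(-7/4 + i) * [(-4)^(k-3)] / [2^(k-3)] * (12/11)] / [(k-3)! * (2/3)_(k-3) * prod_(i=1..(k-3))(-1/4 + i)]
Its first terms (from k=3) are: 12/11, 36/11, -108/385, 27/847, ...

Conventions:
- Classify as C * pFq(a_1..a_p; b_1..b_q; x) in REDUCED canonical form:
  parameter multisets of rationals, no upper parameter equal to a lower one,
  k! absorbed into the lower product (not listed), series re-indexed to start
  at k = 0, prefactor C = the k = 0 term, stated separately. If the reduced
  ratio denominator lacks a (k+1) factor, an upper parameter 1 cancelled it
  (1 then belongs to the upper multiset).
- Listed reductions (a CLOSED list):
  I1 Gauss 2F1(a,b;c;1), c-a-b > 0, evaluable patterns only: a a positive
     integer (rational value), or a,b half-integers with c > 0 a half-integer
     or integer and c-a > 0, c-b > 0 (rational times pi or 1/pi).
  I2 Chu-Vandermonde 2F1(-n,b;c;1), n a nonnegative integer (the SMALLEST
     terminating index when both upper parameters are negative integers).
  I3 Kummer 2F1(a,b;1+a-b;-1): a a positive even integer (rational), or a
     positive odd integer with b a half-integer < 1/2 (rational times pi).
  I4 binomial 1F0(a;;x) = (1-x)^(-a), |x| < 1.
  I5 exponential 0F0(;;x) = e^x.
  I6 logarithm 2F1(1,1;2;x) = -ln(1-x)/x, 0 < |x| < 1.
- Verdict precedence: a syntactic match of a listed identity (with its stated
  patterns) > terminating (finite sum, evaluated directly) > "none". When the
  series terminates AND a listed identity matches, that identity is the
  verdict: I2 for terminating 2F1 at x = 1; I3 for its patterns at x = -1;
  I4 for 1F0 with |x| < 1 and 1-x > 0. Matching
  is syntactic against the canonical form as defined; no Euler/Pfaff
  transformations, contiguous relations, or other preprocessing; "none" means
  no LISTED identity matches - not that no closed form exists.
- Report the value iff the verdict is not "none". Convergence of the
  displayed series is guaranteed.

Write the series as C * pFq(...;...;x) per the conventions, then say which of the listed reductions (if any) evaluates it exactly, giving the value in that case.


With C = 12/11: the canonical form is 1F2(-3/4; 2/3, 3/4; -2). Verdict: none. A 1F2 with upper {-3/4} fits none of I1-I6 at x = -2; the sum runs forever.

Key step: x = (-2) and the two k-th powers (prefactor 12/11) combine into one argument.
Adjacent-term ratio: r(k) = (-2) * (k-3/4) / [(k+2/3) (k+3/4) (k+1)] ; factor over Q: parameters, x = (-2), and C = 12/11.


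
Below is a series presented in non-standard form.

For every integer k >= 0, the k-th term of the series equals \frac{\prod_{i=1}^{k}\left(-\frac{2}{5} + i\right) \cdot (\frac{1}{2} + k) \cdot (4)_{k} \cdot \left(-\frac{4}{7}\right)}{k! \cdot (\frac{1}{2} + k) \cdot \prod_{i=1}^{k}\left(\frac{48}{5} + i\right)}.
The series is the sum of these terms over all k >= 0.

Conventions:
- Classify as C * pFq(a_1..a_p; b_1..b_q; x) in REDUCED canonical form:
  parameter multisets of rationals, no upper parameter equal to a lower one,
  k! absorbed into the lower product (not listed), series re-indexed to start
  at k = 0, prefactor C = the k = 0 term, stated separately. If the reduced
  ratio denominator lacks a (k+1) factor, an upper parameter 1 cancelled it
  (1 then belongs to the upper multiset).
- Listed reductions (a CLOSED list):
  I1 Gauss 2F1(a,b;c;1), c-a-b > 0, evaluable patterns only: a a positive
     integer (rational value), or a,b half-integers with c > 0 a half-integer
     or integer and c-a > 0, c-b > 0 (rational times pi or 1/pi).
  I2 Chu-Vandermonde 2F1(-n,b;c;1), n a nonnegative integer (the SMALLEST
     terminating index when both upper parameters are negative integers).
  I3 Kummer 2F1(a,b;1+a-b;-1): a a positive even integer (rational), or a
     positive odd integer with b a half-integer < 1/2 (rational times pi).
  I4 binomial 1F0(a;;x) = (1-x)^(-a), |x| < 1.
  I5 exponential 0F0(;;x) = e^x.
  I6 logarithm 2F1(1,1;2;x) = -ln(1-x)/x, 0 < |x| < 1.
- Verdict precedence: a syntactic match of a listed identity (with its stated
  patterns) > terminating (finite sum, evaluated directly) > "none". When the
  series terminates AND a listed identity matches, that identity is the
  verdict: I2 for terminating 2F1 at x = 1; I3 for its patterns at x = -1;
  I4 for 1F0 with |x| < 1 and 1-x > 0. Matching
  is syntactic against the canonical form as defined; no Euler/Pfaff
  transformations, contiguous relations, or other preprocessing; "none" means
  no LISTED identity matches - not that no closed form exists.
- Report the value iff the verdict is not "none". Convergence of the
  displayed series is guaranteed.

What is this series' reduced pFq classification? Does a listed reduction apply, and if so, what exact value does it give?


Prefactor -\frac{4}{7}, argument 1: 2F1 with upper {\frac{3}{5}, 4} over lower {\frac{53}{5}}. Verdict: Gauss (I1, integer-parameter pattern) applies (x = 1: the Gamma ratio telescopes since c-a-b = 6 > 0 and a = 4 in Z>0). Exact value: -\frac{71896}{91875}.

Structural cue: t_0 = -\frac{4}{7} here, and the lower running product (C = -4/7) is a rising factorial.
Ratio: r(k) = 1 * (k+\frac{3}{5}) (k+4) / [(k+\frac{53}{5}) (k+1)] ; factor over Q: parameters, x = 1, and C = -\frac{4}{7}.


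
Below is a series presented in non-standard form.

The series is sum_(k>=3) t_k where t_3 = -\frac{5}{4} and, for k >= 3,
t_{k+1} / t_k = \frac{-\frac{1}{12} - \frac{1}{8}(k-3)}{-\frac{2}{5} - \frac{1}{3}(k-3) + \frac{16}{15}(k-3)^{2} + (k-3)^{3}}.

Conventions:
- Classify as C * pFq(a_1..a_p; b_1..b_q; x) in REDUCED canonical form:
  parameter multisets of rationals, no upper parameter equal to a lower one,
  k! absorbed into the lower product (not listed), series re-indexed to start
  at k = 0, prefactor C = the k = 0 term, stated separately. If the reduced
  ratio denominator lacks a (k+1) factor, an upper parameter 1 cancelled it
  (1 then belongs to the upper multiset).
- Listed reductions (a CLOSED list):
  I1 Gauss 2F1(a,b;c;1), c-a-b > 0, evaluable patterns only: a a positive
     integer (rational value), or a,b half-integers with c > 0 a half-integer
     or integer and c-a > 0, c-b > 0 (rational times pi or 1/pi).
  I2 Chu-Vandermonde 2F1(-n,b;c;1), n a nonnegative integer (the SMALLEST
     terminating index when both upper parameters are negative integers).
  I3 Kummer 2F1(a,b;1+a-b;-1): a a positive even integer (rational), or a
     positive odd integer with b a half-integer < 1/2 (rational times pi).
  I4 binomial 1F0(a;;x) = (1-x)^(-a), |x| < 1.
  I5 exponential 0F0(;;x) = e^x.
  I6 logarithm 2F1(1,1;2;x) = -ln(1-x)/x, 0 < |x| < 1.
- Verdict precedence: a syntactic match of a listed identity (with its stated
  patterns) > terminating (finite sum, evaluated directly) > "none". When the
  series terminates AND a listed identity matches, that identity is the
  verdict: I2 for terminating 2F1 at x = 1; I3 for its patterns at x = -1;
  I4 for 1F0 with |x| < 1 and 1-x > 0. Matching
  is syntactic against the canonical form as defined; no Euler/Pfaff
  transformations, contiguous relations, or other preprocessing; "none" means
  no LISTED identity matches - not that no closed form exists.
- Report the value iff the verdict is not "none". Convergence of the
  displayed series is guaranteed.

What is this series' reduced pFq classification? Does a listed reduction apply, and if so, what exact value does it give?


Canonical form: C = -\frac{5}{4} times 0F1 with upper {-}, lower {-\frac{3}{5}}, x = -\frac{1}{8}. Verdict: none - this 0F1 at x = -\frac{1}{8} matches no listed pattern, and upper {-} holds no stopper.

Key observation: t_0 being -\frac{5}{4}, roots of the ratio polynomials (C = -5/4) are the negated parameters.
Term ratio: r(k) = -\frac{1}{8} * 1 / [(k-\frac{3}{5}) (k+1)] - poly over poly, x = -\frac{1}{8} from leading terms; C = -\frac{5}{4} at k = 0.


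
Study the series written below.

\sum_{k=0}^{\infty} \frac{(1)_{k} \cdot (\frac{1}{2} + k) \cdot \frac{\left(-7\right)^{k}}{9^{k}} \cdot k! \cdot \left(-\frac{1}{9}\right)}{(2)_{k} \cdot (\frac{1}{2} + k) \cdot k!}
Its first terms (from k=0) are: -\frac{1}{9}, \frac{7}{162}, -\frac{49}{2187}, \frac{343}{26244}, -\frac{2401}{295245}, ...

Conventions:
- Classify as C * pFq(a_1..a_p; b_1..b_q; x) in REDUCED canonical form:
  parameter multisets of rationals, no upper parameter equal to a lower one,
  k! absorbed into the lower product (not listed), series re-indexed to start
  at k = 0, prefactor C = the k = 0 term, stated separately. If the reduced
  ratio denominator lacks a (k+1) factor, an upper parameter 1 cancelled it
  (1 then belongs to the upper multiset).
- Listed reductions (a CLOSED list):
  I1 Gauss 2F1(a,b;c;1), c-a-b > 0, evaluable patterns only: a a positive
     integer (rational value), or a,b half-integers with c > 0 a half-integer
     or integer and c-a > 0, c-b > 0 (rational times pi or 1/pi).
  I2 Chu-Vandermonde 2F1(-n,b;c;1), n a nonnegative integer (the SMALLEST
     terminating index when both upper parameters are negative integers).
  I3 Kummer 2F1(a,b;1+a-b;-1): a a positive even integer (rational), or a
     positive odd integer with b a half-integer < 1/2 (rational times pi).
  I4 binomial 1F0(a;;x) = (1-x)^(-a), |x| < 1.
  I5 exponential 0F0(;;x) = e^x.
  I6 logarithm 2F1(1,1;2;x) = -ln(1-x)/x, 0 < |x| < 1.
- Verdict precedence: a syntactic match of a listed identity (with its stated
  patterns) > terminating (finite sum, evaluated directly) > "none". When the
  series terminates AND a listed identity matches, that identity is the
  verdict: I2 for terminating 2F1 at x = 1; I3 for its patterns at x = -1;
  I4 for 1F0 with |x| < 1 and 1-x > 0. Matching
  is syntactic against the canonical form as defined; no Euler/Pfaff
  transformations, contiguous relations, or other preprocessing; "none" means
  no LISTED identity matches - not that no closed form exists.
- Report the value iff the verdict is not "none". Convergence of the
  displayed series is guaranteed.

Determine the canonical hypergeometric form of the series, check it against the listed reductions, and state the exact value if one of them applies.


At argument -\frac{7}{9}: a 2F1 with upper {1, 1}, lower {2}, scaled by C = -\frac{1}{9}. Verdict at x = -\frac{7}{9}: the I6 logarithm reduction matches (the logarithm: parameters (1,1;2), x = -\frac{7}{9}). Hence: \left(-\frac{1}{7}\right) \cdot \ln\left(\frac{16}{9}\right).

First insight: t_0 being -\frac{1}{9}, the two geometric factors (C = -1/9, x = -7/9) combine into one argument.
Step ratio: r(k) = -\frac{7}{9} * (k+1) (k+1) / [(k+2) (k+1)] - poly over poly, x = -\frac{7}{9} from leading terms; C = -\frac{1}{9} at k = 0.


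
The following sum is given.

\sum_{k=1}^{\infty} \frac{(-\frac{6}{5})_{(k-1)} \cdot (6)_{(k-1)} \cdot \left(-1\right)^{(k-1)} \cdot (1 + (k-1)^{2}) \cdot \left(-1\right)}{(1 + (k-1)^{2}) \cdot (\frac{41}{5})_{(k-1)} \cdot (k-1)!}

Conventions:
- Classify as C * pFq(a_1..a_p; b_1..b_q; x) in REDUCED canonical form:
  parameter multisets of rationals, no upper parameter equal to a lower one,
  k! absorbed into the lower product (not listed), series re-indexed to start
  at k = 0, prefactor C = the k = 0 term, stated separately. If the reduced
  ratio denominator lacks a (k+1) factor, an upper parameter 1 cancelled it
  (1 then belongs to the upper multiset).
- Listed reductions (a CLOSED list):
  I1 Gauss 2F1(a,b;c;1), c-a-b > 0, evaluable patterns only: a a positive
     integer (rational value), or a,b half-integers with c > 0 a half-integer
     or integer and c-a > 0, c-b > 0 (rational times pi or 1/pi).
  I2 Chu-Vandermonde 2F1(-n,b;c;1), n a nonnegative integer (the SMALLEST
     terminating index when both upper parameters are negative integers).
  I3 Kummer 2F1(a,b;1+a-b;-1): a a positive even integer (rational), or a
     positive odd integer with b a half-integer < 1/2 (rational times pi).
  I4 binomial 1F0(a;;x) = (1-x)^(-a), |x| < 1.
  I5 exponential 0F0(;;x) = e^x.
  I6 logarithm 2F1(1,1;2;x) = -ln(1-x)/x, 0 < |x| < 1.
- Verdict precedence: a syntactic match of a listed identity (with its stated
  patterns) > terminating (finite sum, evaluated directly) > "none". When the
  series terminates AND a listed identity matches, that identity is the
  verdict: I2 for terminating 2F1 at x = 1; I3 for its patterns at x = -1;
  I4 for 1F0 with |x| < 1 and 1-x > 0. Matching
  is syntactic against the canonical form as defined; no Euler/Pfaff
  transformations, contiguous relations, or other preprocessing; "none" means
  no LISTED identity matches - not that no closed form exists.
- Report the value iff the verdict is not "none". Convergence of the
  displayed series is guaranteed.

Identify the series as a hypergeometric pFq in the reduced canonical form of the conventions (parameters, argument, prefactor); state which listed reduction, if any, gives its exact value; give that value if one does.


Prefactor -1, argument -1: 2F1 with upper {-\frac{6}{5}, 6} over lower {\frac{41}{5}}. Verdict at x = -1: Kummer's theorem (I3) matches (x = -1; c = \frac{41}{5} equals 1+a-b for upper {-\frac{6}{5}, 6}: listed pattern). Sum: -\frac{1209}{625}.

The tell: from the first term -1: striking the common factor k^2 + 1 reduces the term (C = -1, x = -1).
Adjacent-term ratio: r(k) = -1 * (k-\frac{6}{5}) (k+6) / [(k+\frac{41}{5}) (k+1)] - rational in k, leading ratio -1; with t_0 = -1, classification follows.


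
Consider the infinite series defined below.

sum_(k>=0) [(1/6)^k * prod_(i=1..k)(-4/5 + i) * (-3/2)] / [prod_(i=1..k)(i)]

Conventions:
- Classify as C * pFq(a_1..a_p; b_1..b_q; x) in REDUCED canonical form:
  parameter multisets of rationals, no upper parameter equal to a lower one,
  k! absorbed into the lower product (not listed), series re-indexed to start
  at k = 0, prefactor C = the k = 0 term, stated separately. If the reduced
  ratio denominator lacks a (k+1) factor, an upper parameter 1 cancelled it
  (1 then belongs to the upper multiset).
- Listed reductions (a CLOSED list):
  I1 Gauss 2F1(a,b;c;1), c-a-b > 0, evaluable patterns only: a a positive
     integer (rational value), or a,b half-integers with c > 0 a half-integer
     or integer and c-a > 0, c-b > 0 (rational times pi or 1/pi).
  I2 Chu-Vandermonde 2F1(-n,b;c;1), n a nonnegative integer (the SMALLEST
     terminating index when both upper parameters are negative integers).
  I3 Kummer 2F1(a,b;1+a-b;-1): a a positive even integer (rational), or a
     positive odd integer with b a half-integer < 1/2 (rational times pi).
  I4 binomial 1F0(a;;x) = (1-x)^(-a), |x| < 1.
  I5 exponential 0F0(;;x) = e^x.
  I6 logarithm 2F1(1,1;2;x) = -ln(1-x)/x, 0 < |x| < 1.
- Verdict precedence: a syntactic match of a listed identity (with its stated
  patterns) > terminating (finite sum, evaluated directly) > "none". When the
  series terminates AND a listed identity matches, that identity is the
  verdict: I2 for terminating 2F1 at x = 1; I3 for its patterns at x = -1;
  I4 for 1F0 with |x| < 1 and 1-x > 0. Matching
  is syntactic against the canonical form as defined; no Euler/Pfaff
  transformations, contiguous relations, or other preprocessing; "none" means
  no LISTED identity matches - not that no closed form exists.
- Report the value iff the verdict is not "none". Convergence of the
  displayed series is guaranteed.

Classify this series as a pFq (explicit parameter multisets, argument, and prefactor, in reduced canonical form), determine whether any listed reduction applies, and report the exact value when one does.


Reduced: x = 1/6, 1F0, upper = {1/5}, lower = {-}, C = -3/2. Verdict: the binomial series (I4) matches (the 1F0 binomial series: exponent -1/5, x = 1/6). Hence: (-3/2) * (5/6)^(-1/5).

First insight: from the first term -3/2: the product of the first k integers (prefactor -3/2) is k!.
Consecutive-term ratio: r(k) = (1/6) * (k+1/5) / [(k+1)] - rational in k. x = (1/6); t_0 = -3/2; negate the roots.


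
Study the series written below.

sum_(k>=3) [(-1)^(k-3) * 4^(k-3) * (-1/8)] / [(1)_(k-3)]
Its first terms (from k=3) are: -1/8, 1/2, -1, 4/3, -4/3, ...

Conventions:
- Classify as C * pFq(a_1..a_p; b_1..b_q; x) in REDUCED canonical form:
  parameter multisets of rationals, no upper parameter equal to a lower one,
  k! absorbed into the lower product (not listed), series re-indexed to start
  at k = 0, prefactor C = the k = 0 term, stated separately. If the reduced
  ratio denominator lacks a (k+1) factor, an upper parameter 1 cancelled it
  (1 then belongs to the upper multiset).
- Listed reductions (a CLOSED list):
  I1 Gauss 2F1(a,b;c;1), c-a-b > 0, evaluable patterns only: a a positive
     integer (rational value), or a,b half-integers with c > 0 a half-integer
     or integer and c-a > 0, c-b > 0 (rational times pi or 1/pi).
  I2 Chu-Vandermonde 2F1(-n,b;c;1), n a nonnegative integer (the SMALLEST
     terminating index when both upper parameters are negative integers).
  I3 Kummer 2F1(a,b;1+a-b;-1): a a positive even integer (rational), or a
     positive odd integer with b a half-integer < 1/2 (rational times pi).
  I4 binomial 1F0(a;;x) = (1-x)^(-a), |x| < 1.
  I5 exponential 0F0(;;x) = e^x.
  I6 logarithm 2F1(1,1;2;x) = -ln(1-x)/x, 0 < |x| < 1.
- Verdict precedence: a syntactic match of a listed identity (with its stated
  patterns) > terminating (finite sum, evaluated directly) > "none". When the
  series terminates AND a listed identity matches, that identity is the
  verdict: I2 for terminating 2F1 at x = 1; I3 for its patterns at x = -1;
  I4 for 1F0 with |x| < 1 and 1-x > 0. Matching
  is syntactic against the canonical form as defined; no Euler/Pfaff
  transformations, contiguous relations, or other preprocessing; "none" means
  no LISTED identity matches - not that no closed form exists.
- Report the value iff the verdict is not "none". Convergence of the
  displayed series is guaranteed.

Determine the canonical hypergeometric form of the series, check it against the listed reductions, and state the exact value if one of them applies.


Reduced: x = -4, 0F0, upper = {-}, lower = {-}, C = -1/8. Verdict: this is exponential (I5) (the 0F0 exponential series at x = -4). Value: (-1/8) * e^(-4).

Structural cue: t_0 being -1/8, the (-1)^k factor (C = -1/8) folds into the argument's sign.
Adjacent-term ratio: r(k) = (-4) * 1 / [(k+1)] - rational; roots negated = parameters, x = (-4), C = -1/8.


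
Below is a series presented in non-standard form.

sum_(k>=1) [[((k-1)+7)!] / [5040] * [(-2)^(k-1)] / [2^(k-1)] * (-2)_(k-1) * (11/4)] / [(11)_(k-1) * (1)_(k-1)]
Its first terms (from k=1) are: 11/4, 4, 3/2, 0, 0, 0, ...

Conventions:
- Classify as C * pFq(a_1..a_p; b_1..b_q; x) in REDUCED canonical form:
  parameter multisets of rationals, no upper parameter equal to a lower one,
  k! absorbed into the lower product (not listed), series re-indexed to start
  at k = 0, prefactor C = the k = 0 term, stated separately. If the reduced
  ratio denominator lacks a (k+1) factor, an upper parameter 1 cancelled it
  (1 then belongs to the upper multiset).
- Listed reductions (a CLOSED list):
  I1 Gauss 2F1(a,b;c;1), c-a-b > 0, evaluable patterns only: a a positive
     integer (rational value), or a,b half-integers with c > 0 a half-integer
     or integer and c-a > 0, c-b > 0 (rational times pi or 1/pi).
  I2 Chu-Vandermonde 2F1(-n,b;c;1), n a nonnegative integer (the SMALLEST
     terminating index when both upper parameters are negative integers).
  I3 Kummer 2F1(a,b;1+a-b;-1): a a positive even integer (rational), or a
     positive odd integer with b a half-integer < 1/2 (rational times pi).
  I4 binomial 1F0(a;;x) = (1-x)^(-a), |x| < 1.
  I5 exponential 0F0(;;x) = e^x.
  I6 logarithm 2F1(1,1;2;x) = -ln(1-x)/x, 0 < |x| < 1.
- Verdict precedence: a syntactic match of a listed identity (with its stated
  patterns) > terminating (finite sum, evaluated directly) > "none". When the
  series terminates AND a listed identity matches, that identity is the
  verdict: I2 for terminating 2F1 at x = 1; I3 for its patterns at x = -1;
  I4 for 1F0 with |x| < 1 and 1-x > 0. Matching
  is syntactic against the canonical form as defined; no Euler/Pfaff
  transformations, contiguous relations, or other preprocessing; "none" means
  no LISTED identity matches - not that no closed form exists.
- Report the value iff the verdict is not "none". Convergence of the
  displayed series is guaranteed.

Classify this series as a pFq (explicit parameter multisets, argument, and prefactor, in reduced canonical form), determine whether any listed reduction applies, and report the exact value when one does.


With C = 11/4: the canonical form is 2F1(-2, 8; 11; -1). Verdict: this is Kummer's theorem (I3) (x = -1; c = 11 equals 1+a-b for upper {-2, 8}: listed pattern). Its exact value is 33/4.

Structural cue: x = (-1) and the two k-th powers (C = 11/4, x = -1) combine into one argument.
Step ratio: r(k) = (-1) * (k-2) (k+8) / [(k+11) (k+1)] ; factor over Q: parameters, x = (-1), and C = 11/4.


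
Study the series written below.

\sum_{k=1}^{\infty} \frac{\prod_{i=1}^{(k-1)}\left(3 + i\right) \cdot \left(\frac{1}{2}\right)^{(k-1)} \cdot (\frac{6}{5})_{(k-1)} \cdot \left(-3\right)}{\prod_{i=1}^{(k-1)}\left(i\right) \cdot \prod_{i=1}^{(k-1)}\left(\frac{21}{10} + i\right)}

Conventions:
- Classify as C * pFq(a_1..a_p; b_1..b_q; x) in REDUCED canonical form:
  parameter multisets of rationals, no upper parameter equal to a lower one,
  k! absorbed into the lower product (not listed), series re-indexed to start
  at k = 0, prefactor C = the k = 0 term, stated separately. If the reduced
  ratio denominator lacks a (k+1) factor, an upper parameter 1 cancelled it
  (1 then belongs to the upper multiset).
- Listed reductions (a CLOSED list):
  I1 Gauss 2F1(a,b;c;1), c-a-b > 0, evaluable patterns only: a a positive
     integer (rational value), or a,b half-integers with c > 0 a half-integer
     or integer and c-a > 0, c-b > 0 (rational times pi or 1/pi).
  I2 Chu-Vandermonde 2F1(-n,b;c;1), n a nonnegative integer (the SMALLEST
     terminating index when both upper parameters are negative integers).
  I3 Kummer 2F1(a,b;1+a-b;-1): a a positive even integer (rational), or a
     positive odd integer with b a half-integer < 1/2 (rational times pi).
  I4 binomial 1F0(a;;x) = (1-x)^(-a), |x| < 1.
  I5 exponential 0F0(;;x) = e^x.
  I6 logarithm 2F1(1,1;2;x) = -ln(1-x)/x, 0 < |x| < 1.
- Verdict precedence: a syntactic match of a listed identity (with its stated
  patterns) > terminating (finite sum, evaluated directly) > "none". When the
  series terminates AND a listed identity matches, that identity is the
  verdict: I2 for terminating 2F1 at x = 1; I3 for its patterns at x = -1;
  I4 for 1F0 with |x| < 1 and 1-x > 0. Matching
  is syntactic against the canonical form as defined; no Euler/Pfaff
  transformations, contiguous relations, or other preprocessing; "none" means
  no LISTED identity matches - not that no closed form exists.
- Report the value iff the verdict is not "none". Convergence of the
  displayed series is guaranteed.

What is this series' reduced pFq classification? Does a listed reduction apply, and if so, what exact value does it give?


First insight: from the first term -3: the running product (C = -3, x = 1/2) telescopes to a rising factorial.
Adjacent-term ratio: r(k) = \frac{1}{2} * (k+\frac{6}{5}) (k+4) / [(k+\frac{31}{10}) (k+1)] - rational in k. x = \frac{1}{2}; t_0 = -3; negate the roots.

At argument \frac{1}{2}: a 2F1 with upper {\frac{6}{5}, 4}, lower {\frac{31}{10}}, scaled by C = -3. Verdict: none here - no I1-I6 shape fits x = \frac{1}{2} with lower {\frac{31}{10}}.


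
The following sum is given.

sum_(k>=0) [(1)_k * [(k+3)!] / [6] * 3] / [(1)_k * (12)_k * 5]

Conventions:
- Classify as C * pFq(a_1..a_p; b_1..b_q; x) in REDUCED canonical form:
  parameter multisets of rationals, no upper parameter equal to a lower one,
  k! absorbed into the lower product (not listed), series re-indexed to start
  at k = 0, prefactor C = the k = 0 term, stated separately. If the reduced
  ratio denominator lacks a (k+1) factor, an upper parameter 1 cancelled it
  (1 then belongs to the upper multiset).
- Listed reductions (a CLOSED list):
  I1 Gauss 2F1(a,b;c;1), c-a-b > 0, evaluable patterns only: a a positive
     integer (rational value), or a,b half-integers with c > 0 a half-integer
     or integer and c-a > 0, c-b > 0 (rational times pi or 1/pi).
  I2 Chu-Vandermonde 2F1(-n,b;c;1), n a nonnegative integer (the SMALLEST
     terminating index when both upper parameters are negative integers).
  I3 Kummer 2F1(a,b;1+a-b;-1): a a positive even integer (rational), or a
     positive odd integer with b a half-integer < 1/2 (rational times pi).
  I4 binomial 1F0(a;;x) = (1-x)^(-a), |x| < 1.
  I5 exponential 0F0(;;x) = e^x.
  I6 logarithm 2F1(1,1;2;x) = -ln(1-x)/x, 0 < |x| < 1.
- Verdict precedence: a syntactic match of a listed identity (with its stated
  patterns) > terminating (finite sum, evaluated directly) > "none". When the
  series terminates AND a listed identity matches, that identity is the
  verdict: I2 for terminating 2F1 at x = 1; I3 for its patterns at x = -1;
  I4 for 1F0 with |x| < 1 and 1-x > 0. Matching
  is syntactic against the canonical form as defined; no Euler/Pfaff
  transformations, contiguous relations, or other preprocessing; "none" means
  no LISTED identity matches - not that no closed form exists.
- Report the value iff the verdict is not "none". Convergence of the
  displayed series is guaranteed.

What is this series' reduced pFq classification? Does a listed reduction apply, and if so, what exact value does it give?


With C = 3/5: the canonical form is 2F1(1, 4; 12; 1). Verdict (x = 1): Gauss (I1, integer-parameter pattern) applies (x = 1: the Gamma ratio telescopes since c-a-b = 7 > 0 and a = 1 in Z>0). Value: 33/35.

Key step: x = 1 and (1)_k (C = 3/5) is k! itself.
Term ratio: r(k) = 1 * (k+1) (k+4) / [(k+12) (k+1)] - poly over poly, x = 1 from leading terms; C = 3/5 at k = 0.


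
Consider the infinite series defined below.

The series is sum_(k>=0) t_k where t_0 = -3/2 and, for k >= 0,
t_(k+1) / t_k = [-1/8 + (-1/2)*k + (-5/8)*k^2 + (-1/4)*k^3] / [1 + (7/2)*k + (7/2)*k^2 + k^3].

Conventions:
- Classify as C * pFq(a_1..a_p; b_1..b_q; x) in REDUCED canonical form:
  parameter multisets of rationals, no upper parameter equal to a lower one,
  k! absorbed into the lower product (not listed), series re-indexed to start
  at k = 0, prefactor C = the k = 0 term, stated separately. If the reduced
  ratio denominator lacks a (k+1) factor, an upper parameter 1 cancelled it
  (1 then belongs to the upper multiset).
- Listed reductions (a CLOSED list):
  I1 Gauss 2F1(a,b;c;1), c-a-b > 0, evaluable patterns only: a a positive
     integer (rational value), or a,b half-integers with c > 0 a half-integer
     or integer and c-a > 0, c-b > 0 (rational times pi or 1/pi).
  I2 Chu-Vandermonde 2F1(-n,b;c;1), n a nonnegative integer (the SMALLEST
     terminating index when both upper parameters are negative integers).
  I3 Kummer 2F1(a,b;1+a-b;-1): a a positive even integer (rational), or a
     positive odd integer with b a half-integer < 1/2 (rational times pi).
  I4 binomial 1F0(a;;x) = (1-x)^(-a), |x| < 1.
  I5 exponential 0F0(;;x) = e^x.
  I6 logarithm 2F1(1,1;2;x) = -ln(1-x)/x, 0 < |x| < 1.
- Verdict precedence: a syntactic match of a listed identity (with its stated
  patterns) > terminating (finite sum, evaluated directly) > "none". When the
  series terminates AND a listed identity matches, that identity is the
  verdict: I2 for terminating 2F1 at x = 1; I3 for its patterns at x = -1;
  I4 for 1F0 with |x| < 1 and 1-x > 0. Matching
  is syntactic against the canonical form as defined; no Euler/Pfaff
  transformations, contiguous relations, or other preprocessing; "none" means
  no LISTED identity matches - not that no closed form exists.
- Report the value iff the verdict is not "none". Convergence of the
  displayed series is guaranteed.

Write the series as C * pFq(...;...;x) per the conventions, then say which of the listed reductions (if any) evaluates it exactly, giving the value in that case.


Prefactor -3/2, argument -1/4: 2F1 with upper {1, 1} over lower {2}. Verdict: the logarithmic series (I6) applies (the logarithm: parameters (1,1;2), x = -1/4). Exact value: (-6) * ln(5/4).

The tell: from the first term -3/2: roots of the ratio polynomials (prefactor -3/2) are the negated parameters.
Step ratio: r(k) = (-1/4) * (k+1) (k+1) / [(k+2) (k+1)] - rational in k, leading ratio (-1/4); with t_0 = -3/2, classification follows.


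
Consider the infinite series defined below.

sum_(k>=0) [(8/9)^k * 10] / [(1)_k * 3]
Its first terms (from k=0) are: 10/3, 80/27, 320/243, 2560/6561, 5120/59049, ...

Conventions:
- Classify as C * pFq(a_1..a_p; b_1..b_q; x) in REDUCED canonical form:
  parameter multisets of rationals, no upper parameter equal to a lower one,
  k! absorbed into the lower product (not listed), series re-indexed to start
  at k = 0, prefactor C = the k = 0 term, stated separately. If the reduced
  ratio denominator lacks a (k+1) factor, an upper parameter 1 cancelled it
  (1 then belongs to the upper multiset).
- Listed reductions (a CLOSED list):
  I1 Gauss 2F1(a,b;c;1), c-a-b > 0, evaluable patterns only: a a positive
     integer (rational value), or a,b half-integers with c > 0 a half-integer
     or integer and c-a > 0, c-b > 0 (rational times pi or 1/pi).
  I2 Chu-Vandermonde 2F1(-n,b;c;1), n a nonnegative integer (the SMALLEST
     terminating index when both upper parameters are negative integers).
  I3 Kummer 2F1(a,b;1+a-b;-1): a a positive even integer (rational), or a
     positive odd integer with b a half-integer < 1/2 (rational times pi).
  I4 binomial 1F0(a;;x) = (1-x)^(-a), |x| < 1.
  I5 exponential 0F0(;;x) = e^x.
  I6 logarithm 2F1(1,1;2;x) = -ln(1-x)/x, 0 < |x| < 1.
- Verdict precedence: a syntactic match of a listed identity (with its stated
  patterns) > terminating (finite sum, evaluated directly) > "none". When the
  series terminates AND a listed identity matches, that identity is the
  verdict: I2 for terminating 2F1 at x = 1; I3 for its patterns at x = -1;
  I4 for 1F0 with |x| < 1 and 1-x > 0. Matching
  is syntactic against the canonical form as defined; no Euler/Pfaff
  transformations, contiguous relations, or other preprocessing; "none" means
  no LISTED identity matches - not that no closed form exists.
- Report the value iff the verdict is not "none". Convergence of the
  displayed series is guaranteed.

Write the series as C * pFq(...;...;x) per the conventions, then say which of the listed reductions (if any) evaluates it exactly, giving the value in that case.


Canonical form: C = 10/3 times 0F0 with upper {-}, lower {-}, x = 8/9. Verdict: this is the exponential series (I5) (the 0F0 exponential series at x = 8/9). Exact value: (10/3) * e^(8/9).

First insight: from the first term 10/3: the constant factors (prefactor 10/3) combine into one prefactor.
Step ratio: r(k) = (8/9) * 1 / [(k+1)] ; factor over Q: parameters, x = (8/9), and C = 10/3.


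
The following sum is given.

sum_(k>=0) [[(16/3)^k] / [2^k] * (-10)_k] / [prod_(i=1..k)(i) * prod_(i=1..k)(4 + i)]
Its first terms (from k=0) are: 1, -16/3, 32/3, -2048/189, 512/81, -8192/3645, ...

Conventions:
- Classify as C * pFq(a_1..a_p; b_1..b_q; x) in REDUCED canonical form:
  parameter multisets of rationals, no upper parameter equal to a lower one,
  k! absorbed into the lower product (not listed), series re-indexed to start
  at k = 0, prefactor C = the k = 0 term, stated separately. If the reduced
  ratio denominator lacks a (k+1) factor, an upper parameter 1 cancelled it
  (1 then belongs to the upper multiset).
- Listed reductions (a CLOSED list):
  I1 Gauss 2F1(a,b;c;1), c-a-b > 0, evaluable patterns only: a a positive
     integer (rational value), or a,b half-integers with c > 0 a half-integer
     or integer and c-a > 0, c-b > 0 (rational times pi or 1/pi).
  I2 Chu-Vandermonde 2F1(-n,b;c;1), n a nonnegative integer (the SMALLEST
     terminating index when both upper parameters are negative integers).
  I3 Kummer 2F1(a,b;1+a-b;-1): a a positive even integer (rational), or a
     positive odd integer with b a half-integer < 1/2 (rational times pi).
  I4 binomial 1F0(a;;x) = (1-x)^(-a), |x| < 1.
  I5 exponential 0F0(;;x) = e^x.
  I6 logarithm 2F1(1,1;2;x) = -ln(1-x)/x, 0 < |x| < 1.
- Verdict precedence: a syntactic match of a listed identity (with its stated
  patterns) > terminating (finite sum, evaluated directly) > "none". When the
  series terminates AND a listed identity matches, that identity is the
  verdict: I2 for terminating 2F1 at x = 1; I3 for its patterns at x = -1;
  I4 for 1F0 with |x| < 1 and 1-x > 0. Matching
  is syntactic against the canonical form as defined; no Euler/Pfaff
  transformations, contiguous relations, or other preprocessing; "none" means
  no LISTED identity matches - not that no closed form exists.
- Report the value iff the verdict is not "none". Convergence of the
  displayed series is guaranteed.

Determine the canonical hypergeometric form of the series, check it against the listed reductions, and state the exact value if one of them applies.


x = 8/3 here; the reduced form reads 1F1, upper {-10}, lower {5}, C = 1. Verdict: terminating (-10 upstairs). 11 nonzero terms in all; added directly. Hence: 5561419999/837856594575.

Structural cue: t_0 being 1, the lower running product (C = 1) is a rising factorial.
Adjacent-term ratio: r(k) = (8/3) * (k-10) / [(k+5) (k+1)] - rational in k. x = (8/3); t_0 = 1; negate the roots.


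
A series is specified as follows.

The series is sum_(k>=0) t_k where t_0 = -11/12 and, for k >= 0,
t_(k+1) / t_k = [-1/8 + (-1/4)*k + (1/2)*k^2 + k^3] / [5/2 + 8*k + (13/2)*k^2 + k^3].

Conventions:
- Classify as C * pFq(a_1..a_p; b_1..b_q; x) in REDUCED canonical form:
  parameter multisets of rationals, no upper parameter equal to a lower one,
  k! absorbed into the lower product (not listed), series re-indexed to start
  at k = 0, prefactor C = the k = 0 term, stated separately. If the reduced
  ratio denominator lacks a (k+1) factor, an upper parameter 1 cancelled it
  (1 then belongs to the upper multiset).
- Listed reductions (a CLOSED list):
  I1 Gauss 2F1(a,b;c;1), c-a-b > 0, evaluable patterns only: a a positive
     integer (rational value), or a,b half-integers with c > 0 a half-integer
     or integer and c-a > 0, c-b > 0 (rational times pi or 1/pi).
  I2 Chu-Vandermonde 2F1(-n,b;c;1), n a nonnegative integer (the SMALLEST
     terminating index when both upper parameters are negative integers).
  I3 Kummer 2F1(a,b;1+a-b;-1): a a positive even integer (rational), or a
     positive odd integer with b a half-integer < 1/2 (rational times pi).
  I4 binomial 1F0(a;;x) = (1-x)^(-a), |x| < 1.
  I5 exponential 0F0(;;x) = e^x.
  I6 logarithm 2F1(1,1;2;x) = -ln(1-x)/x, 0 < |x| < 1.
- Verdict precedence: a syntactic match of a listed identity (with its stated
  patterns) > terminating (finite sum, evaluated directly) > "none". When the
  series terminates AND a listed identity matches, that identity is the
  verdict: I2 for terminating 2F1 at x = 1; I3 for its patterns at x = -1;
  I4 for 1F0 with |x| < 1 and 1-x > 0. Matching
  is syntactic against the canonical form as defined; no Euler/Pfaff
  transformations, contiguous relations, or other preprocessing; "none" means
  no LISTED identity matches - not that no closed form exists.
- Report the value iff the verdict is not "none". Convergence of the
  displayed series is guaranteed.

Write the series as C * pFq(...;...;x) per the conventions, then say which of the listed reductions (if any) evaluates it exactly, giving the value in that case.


Reduced: x = 1, 2F1, upper = {-1/2, 1/2}, lower = {5}, C = -11/12. Verdict at x = 1: Gauss (I1, half-integer pattern) matches (x = 1; upper {-1/2, 1/2} half-integers, c = 5 in the evaluable pattern). Hence: (-90112/33075) / pi.

Key step: x = 1 and cancel k + 1/2 from the displayed ratio first; then prefactor -11/12.
Adjacent-term ratio: r(k) = 1 * (k-1/2) (k+1/2) / [(k+5) (k+1)] - poly over poly, x = 1 from leading terms; C = -11/12 at k = 0.


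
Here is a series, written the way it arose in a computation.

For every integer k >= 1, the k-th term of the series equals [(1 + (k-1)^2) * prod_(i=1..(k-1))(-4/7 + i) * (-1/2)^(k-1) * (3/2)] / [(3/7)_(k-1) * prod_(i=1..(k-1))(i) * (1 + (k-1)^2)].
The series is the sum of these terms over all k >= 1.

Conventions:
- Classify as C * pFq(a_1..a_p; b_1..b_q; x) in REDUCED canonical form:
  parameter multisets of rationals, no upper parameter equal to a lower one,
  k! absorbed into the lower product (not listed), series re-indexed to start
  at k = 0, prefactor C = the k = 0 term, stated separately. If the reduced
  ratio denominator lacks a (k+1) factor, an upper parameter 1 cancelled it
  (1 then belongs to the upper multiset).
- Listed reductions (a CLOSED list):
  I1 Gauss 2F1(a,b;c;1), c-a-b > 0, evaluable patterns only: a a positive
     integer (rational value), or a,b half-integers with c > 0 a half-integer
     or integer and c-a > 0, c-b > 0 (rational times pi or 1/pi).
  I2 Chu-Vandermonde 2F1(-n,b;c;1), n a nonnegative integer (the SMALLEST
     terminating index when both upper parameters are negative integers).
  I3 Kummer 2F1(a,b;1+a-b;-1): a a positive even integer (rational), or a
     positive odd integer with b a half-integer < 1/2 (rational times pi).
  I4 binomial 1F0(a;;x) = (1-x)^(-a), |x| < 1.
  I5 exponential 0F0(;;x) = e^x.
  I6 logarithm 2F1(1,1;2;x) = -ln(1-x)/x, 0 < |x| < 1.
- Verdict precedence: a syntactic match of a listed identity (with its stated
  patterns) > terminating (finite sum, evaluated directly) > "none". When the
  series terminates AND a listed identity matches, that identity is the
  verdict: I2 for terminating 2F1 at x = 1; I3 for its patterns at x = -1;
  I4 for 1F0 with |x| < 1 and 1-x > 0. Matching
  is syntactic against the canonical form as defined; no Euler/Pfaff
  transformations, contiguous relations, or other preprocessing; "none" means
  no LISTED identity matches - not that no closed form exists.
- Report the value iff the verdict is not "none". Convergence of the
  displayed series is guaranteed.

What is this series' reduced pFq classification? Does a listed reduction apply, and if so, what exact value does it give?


Classification (C = 3/2): 0F0 with upper {-}, lower {-}, argument x = -1/2. Verdict: exponential (I5) fires (the 0F0 exponential series at x = -1/2). Value: (3/2) * e^(-1/2).

The tell: with t_0 = 3/2, the parameter 3/7 appears in both the upper and lower lists and cancels (alongside the other common factor).
Term ratio: r(k) = (-1/2) * 1 / [(k+1)] - poly over poly, x = (-1/2) from leading terms; C = 3/2 at k = 0.


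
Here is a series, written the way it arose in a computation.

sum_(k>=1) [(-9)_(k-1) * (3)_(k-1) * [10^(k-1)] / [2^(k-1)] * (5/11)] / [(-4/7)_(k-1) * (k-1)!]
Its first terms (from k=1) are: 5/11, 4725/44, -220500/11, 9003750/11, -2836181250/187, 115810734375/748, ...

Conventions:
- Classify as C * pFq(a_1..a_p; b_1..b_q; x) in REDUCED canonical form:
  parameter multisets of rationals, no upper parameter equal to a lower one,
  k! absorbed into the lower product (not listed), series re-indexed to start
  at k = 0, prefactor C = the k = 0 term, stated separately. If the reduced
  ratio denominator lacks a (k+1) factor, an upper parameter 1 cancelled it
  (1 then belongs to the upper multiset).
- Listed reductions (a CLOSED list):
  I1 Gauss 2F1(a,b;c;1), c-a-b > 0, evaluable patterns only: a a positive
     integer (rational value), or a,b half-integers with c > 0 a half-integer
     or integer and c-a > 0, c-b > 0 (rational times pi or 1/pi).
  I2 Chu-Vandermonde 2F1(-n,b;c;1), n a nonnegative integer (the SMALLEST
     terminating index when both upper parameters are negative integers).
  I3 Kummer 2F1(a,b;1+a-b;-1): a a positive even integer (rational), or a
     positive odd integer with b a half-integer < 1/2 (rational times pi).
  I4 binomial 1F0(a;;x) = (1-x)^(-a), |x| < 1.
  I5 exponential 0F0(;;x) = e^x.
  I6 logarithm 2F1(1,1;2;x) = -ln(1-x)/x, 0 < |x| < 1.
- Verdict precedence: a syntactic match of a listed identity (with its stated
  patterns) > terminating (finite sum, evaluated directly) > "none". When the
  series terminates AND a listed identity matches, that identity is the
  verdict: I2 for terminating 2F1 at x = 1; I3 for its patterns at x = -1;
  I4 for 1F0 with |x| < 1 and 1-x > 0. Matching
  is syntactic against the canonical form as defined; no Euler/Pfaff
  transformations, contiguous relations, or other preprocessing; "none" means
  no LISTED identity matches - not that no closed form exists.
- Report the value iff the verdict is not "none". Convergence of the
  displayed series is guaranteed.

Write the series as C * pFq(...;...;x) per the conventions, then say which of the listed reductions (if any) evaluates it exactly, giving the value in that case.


Classification (C = 5/11): 2F1 with upper {-9, 3}, lower {-4/7}, argument x = 5. Verdict: terminating at k = 9: the factor (-9)_k kills every later term; summing the 10 survivors is exact. Hence: 717538493956605/520676.

First insight: with t_0 = 5/11, the two k-th powers (C = 5/11, x = 5) combine into one argument.
Adjacent-term ratio: r(k) = 5 * (k-9) (k+3) / [(k-4/7) (k+1)] - rational in k. x = 5; t_0 = 5/11; negate the roots.
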